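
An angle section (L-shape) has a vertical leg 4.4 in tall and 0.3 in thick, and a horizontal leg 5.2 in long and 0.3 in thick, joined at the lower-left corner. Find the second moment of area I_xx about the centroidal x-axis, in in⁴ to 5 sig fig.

I_xx ≈ 5.0634 in⁴

Decompose the section into non-overlapping parts with the origin at the bottom-left of its bounding rectangle.
Vertical leg: 0.3 × 4.4, A = 1.32 in², y = 2.2 in, Ī = 2.1296 in⁴.
Horizontal leg (remainder): 4.9 × 0.3, A = 1.47 in², y = 0.15 in, Ī = 0.011025 in⁴.
Centroid: ȳ = ΣA·y / ΣA = 1.119892 in.
Transfer each piece to the centroidal x-axis using Ī + A·d² with d = y − 1.119892:
  vertical leg: d = 1.080108 in → contributes +3.669555 in⁴
  horizontal leg (remainder): d = -0.9698925 in → contributes +1.393841 in⁴
Total I = 5.063396 in⁴.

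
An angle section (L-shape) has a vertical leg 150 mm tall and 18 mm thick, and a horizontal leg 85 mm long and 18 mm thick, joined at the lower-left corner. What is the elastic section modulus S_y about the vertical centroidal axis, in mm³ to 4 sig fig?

Split into non-overlapping primitives; take the origin at the lower-left of the bounding box.
Vertical leg: 18 × 150, A = 2 700 mm², x = 9 mm, Ī = 72 900 mm⁴.
Horizontal leg (remainder): 67 × 18, A = 1 206 mm², x = 51.5 mm, Ī = 451 145 mm⁴.
Centroid: x̄ = ΣA·x / ΣA = 22.1221 mm.
Transfer each piece to the vertical centroidal axis using Ī + A·d² with d = x − 22.1221:
  vertical leg: d = -13.1221 mm → contributes +537 813 mm⁴
  horizontal leg (remainder): d = 29.3779 mm → contributes +1 491 995 mm⁴
Total I = 2 029 808 mm⁴.
Extreme fibre distance c = 62.8779 mm; S = I/c = 32281.7 mm³.

S_y ≈ 3.228 × 10⁴ mm³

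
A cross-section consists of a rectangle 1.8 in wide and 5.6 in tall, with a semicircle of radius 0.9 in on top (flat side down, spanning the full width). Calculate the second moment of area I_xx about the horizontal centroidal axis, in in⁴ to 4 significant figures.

Split into non-overlapping primitives; take the origin at the lower-left of the bounding box.
Rectangular body: 1.8 × 5.6, A = 10.08 in², y = 2.8 in, Ī = 26.3424 in⁴.
Semicircular cap: semicircle r = 0.9, A = 1.27235 in², y = 5.98197 in, Ī = 0.0720115 in⁴.
Centroid: ȳ = ΣA·y / ΣA = 3.15663 in.
Transfer each piece to the horizontal centroidal axis using Ī + A·d² with d = y − 3.15663:
  rectangular body: d = -0.356628 in → contributes +27.6244 in⁴
  semicircular cap: d = 2.82534 in → contributes +10.2286 in⁴
Total I = 37.853 in⁴.

I_xx ≈ 37.85 in⁴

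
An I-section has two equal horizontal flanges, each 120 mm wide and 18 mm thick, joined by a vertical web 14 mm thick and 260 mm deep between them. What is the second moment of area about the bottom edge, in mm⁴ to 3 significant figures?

Treat the section as a set of non-overlapping primitives; coordinates are from the bounding-box lower-left.
Bottom flange: 120 × 18, A = 2 160 mm², y = 9 mm, Ī = 58 320 mm⁴.
Web: 14 × 260, A = 3 640 mm², y = 148 mm, Ī = 20 505 333 mm⁴.
Top flange: 120 × 18, A = 2 160 mm², y = 287 mm, Ī = 58 320 mm⁴.
Transfer each piece to the bottom edge using Ī + A·d² with d = y − 0:
  bottom flange: d = 9 mm → contributes +233 280 mm⁴
  web: d = 148 mm → contributes +100 235 893 mm⁴
  top flange: d = 287 mm → contributes +177 975 360 mm⁴
Total I = 278 444 533 mm⁴.

I_base ≈ 2.78 × 10⁸ mm⁴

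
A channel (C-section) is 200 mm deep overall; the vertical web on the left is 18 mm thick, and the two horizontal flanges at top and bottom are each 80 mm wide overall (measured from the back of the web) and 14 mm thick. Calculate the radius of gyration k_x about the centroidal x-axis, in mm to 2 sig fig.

k_x ≈ 71 mm

Break the section into simple shapes (no overlaps), measuring from the bottom-left corner of the bounding box.
Web: 18 × 200, A = 3 600 mm², y = 100 mm, Ī = 12 000 000 mm⁴.
Top flange (beyond web): 62 × 14, A = 868 mm², y = 193 mm, Ī = 14 177 mm⁴.
Bottom flange (beyond web): 62 × 14, A = 868 mm², y = 7 mm, Ī = 14 177 mm⁴.
By symmetry the centroid is at mid-height, ȳ = 100 mm.
Transfer each piece to the centroidal x-axis using Ī + A·d² with d = y − 100:
  web: d = 0 mm → contributes +12 000 000 mm⁴
  top flange (beyond web): d = 93 mm → contributes +7 521 509 mm⁴
  bottom flange (beyond web): d = -93 mm → contributes +7 521 509 mm⁴
Total I = 27 043 019 mm⁴.
Radius of gyration: k = √(I/A) = √(27 043 019 / 5 336) = 71.19 mm.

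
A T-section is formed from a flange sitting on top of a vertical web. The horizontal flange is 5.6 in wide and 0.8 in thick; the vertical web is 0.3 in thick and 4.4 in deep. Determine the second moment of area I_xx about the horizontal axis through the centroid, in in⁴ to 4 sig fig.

I_xx ≈ 9.261 in⁴

Decompose the section into non-overlapping parts with the origin at the bottom-left of its bounding rectangle.
Flange: 5.6 × 0.8, A = 4.48 in², y = 4.8 in, Ī = 0.238933 in⁴.
Web: 0.3 × 4.4, A = 1.32 in², y = 2.2 in, Ī = 2.1296 in⁴.
Centroid: ȳ = ΣA·y / ΣA = 4.20828 in.
Transfer each piece to the horizontal axis through the centroid using Ī + A·d² with d = y − 4.20828:
  flange: d = 0.591724 in → contributes +1.80755 in⁴
  web: d = -2.00828 in → contributes +7.45339 in⁴
Total I = 9.26094 in⁴.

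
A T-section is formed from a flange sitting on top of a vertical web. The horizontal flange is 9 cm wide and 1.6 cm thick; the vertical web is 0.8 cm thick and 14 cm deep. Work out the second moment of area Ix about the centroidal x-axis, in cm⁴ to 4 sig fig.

Ix ≈ 569.3 cm⁴

Treat the section as a set of non-overlapping primitives; coordinates are from the bounding-box lower-left.
Flange: 9 × 1.6, A = 14.4 cm², y = 14.8 cm, Ī = 3.072 cm⁴.
Web: 0.8 × 14, A = 11.2 cm², y = 7 cm, Ī = 182.933 cm⁴.
Centroid: ȳ = ΣA·y / ΣA = 11.3875 cm.
Transfer each piece to the centroidal x-axis using Ī + A·d² with d = y − 11.3875:
  flange: d = 3.4125 cm → contributes +170.762 cm⁴
  web: d = -4.3875 cm → contributes +398.535 cm⁴
Total I = 569.297 cm⁴.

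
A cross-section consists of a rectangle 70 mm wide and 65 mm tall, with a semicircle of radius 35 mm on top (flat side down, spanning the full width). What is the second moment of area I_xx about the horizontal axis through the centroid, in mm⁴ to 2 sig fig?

I_xx ≈ 4.8 × 10⁶ mm⁴

Split into non-overlapping primitives; take the origin at the lower-left of the bounding box.
Rectangular body: 70 × 65, A = 4 550 mm², y = 32.5 mm, Ī = 1 601 979 mm⁴.
Semicircular cap: semicircle r = 35, A = 1 924 mm², y = 79.85 mm, Ī = 164 704 mm⁴.
Centroid: ȳ = ΣA·y / ΣA = 46.57 mm.
Transfer each piece to the horizontal axis through the centroid using Ī + A·d² with d = y − 46.57:
  rectangular body: d = -14.07 mm → contributes +2 503 279 mm⁴
  semicircular cap: d = 33.28 mm → contributes +2 295 908 mm⁴
Total I = 4 799 187 mm⁴.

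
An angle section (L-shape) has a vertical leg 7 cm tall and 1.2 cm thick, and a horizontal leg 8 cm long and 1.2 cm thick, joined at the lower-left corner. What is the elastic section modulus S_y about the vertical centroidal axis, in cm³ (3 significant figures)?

S_y ≈ 18.2 cm³

Split into non-overlapping primitives; take the origin at the lower-left of the bounding box.
Vertical leg: 1.2 × 7, A = 8.4 cm², x = 0.6 cm, Ī = 1.008 cm⁴.
Horizontal leg (remainder): 6.8 × 1.2, A = 8.16 cm², x = 4.6 cm, Ī = 31.443 cm⁴.
Centroid: x̄ = ΣA·x / ΣA = 2.571 cm.
Transfer each piece to the vertical centroidal axis using Ī + A·d² with d = x − 2.571:
  vertical leg: d = -1.971 cm → contributes +33.641 cm⁴
  horizontal leg (remainder): d = 2.029 cm → contributes +65.036 cm⁴
Total I = 98.677 cm⁴.
Extreme fibre distance c = 5.429 cm; S = I/c = 18.176 cm³.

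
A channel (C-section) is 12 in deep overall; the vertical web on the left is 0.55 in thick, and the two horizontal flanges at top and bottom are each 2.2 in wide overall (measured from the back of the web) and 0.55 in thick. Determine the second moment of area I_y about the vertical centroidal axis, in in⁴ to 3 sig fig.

I_y ≈ 2.30 in⁴

Treat the section as a set of non-overlapping primitives; coordinates are from the bounding-box lower-left.
Web: 0.55 × 12, A = 6.6 in², x = 0.275 in, Ī = 0.16638 in⁴.
Top flange (beyond web): 1.65 × 0.55, A = 0.9075 in², x = 1.375 in, Ī = 0.20589 in⁴.
Bottom flange (beyond web): 1.65 × 0.55, A = 0.9075 in², x = 1.375 in, Ī = 0.20589 in⁴.
Centroid: x̄ = ΣA·x / ΣA = 0.51225 in.
Transfer each piece to the vertical centroidal axis using Ī + A·d² with d = x − 0.51225:
  web: d = -0.23725 in → contributes +0.53789 in⁴
  top flange (beyond web): d = 0.86275 in → contributes +0.88137 in⁴
  bottom flange (beyond web): d = 0.86275 in → contributes +0.88137 in⁴
Total I = 2.3006 in⁴.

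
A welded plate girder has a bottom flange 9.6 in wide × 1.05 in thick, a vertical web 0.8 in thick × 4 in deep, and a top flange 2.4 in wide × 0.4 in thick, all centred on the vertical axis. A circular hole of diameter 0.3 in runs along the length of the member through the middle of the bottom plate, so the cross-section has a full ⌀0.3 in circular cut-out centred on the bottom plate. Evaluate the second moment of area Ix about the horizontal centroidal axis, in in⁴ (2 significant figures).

Ix ≈ 36 in⁴

Treat the section as a set of non-overlapping primitives; coordinates are from the bounding-box lower-left.
Bottom plate: 9.6 × 1.05, A = 10.08 in², y = 0.525 in, Ī = 0.9261 in⁴.
Web plate: 0.8 × 4, A = 3.2 in², y = 3.05 in, Ī = 4.267 in⁴.
Top plate: 2.4 × 0.4, A = 0.96 in², y = 5.25 in, Ī = 0.0128 in⁴.
Hole (subtracted): ⌀0.3, A = 0.07069 in², y = 0.525 in, Ī = 0.0003976 in⁴.
Centroid: ȳ = ΣA·y / ΣA = 1.415 in.
Transfer each piece to the horizontal centroidal axis using Ī + A·d² with d = y − 1.415:
  bottom plate: d = -0.8904 in → contributes +8.917 in⁴
  web plate: d = 1.635 in → contributes +12.82 in⁴
  top plate: d = 3.835 in → contributes +14.13 in⁴
  hole: d = -0.8904 in → contributes −0.05644 in⁴
Total I = 35.81 in⁴.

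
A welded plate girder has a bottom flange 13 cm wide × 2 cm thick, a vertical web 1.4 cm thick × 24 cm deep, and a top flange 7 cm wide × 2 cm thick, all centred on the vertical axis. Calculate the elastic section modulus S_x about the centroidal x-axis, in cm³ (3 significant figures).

Decompose the section into non-overlapping parts with the origin at the bottom-left of its bounding rectangle.
Bottom plate: 13 × 2, A = 26 cm², y = 1 cm, Ī = 8.6667 cm⁴.
Web plate: 1.4 × 24, A = 33.6 cm², y = 14 cm, Ī = 1612.8 cm⁴.
Top plate: 7 × 2, A = 14 cm², y = 27 cm, Ī = 4.6667 cm⁴.
Centroid: ȳ = ΣA·y / ΣA = 11.88 cm.
Transfer each piece to the centroidal x-axis using Ī + A·d² with d = y − 11.88:
  bottom plate: d = -10.88 cm → contributes +3086.6 cm⁴
  web plate: d = 2.1196 cm → contributes +1763.7 cm⁴
  top plate: d = 15.12 cm → contributes +3205.1 cm⁴
Total I = 8055.5 cm⁴.
Extreme fibre distance c = 16.12 cm; S = I/c = 499.73 cm³.

S_x ≈ 500 cm³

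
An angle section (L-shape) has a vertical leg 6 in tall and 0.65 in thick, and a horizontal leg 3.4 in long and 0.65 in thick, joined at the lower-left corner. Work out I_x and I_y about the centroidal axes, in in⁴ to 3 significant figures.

I_x ≈ 20.5 in⁴, I_y ≈ 4.81 in⁴

Split into non-overlapping primitives; take the origin at the lower-left of the bounding box.
Vertical leg: 0.65 × 6, A = 3.9 in², y = 3 in, Ī = 11.7 in⁴.
Horizontal leg (remainder): 2.75 × 0.65, A = 1.7875 in², y = 0.325 in, Ī = 0.062935 in⁴.
Centroid: ȳ = ΣA·y / ΣA = 2.1593 in.
Transfer each piece to the centroidal x-axis using Ī + A·d² with d = y − 2.1593:
  vertical leg: d = 0.84071 in → contributes +14.457 in⁴
  horizontal leg (remainder): d = -1.8343 in → contributes +6.0772 in⁴
Total I = 20.534 in⁴.
For the y-axis: x̄ = 0.85929 in.
Repeating about the centroidal y-axis gives I_y = 4.8061 in⁴.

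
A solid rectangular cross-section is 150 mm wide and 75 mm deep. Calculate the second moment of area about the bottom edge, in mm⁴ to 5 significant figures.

The section: 150 × 75, A = 11 250 mm², y = 37.5 mm, Ī = 5 273 438 mm⁴.
Transfer it to the base of the section using Ī + A·d² with d = y − 0:
  the section: d = 37.5 mm → contributes +21 093 750 mm⁴
Total I = 21 093 750 mm⁴.

I_base ≈ 2.1094 × 10⁷ mm⁴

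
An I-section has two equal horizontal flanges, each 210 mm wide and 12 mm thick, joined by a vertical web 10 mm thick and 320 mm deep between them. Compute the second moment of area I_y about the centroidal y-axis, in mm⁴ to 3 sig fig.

Split into non-overlapping primitives; take the origin at the lower-left of the bounding box.
Bottom flange: 210 × 12, A = 2 520 mm², x = 105 mm, Ī = 9 261 000 mm⁴.
Web: 10 × 320, A = 3 200 mm², x = 105 mm, Ī = 26 667 mm⁴.
Top flange: 210 × 12, A = 2 520 mm², x = 105 mm, Ī = 9 261 000 mm⁴.
By symmetry the centroid is at mid-width, x̄ = 105 mm.
All pieces are centred on the centroidal y-axis, so I = ΣĪ = 18 548 667 mm⁴.

I_y ≈ 1.85 × 10⁷ mm⁴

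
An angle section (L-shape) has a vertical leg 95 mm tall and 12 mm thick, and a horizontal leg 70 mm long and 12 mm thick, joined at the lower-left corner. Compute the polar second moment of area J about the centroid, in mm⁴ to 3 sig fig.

J ≈ 2.35 × 10⁶ mm⁴

Treat the section as a set of non-overlapping primitives; coordinates are from the bounding-box lower-left.
Vertical leg: 12 × 95, A = 1 140 mm², y = 47.5 mm, Ī = 857 375 mm⁴.
Horizontal leg (remainder): 58 × 12, A = 696 mm², y = 6 mm, Ī = 8 352 mm⁴.
Centroid: ȳ = ΣA·y / ΣA = 31.768 mm.
Transfer each piece to the centroidal x-axis using Ī + A·d² with d = y − 31.768:
  vertical leg: d = 15.732 mm → contributes +1 139 521 mm⁴
  horizontal leg (remainder): d = -25.768 mm → contributes +470 488 mm⁴
Total I = 1 610 009 mm⁴.
For the y-axis: x̄ = 19.268 mm.
Repeating about the centroidal y-axis gives I_y = 738 184 mm⁴.
Polar second moment: J = I_x + I_y = 2 348 193 mm⁴.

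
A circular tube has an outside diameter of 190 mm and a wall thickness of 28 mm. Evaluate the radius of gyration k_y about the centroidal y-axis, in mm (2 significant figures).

Treat the section as a set of non-overlapping primitives; coordinates are from the bounding-box lower-left.
Outer circle: ⌀190, A = 28 353 mm², x = 95 mm, Ī = 63 971 171 mm⁴.
Bore (subtracted): ⌀134, A = 14 103 mm², x = 95 mm, Ī = 15 826 653 mm⁴.
By symmetry the centroid is at mid-width, x̄ = 95 mm.
All pieces are centred on the centroidal y-axis, so I = ΣĪ (holes subtracted) = 48 144 518 mm⁴.
Radius of gyration: k = √(I/A) = √(48 144 518 / 14 250) = 58.12 mm.

k_y ≈ 58 mm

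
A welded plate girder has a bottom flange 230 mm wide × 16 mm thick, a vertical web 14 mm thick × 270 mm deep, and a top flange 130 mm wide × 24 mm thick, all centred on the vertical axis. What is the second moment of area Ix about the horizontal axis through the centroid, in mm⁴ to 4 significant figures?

Ix ≈ 1.654 × 10⁸ mm⁴

Treat the section as a set of non-overlapping primitives; coordinates are from the bounding-box lower-left.
Bottom plate: 230 × 16, A = 3 680 mm², y = 8 mm, Ī = 78506.7 mm⁴.
Web plate: 14 × 270, A = 3 780 mm², y = 151 mm, Ī = 22 963 500 mm⁴.
Top plate: 130 × 24, A = 3 120 mm², y = 298 mm, Ī = 149 760 mm⁴.
Centroid: ȳ = ΣA·y / ΣA = 144.611 mm.
Transfer each piece to the horizontal axis through the centroid using Ī + A·d² with d = y − 144.611:
  bottom plate: d = -136.611 mm → contributes +68 756 331 mm⁴
  web plate: d = 6.38941 mm → contributes +23 117 817 mm⁴
  top plate: d = 153.389 mm → contributes +73 558 094 mm⁴
Total I = 165 432 242 mm⁴.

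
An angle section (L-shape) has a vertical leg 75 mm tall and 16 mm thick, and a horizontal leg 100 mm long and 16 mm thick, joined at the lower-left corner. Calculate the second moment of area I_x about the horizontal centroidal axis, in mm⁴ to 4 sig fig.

Treat the section as a set of non-overlapping primitives; coordinates are from the bounding-box lower-left.
Vertical leg: 16 × 75, A = 1 200 mm², y = 37.5 mm, Ī = 562 500 mm⁴.
Horizontal leg (remainder): 84 × 16, A = 1 344 mm², y = 8 mm, Ī = 28 672 mm⁴.
Centroid: ȳ = ΣA·y / ΣA = 21.9151 mm.
Transfer each piece to the horizontal centroidal axis using Ī + A·d² with d = y − 21.9151:
  vertical leg: d = 15.5849 mm → contributes +853 967 mm⁴
  horizontal leg (remainder): d = -13.9151 mm → contributes +288 911 mm⁴
Total I = 1 142 878 mm⁴.

I_x ≈ 1.143 × 10⁶ mm⁴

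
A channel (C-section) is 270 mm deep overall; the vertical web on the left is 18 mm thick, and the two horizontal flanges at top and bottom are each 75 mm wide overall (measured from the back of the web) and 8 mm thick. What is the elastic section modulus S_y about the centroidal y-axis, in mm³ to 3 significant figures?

S_y ≈ 2.43 × 10⁴ mm³

Treat the section as a set of non-overlapping primitives; coordinates are from the bounding-box lower-left.
Web: 18 × 270, A = 4 860 mm², x = 9 mm, Ī = 131 220 mm⁴.
Top flange (beyond web): 57 × 8, A = 456 mm², x = 46.5 mm, Ī = 123 462 mm⁴.
Bottom flange (beyond web): 57 × 8, A = 456 mm², x = 46.5 mm, Ī = 123 462 mm⁴.
Centroid: x̄ = ΣA·x / ΣA = 14.925 mm.
Transfer each piece to the centroidal y-axis using Ī + A·d² with d = x − 14.925:
  web: d = -5.9252 mm → contributes +301 842 mm⁴
  top flange (beyond web): d = 31.575 mm → contributes +578 081 mm⁴
  bottom flange (beyond web): d = 31.575 mm → contributes +578 081 mm⁴
Total I = 1 458 004 mm⁴.
Extreme fibre distance c = 60.075 mm; S = I/c = 24 270 mm³.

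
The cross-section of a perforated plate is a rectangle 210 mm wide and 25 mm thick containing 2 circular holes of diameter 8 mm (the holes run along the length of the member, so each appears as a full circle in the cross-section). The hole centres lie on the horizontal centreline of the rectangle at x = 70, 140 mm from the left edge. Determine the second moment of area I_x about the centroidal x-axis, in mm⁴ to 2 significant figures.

I_x ≈ 2.7 × 10⁵ mm⁴

Break the section into simple shapes (no overlaps), measuring from the bottom-left corner of the bounding box.
Plate: 210 × 25, A = 5 250 mm², y = 12.5 mm, Ī = 273 438 mm⁴.
Hole 1 (subtracted): ⌀8, A = 50.27 mm², y = 12.5 mm, Ī = 201.1 mm⁴.
Hole 2 (subtracted): ⌀8, A = 50.27 mm², y = 12.5 mm, Ī = 201.1 mm⁴.
By symmetry the centroid is at mid-height, ȳ = 12.5 mm.
All pieces are centred on the centroidal x-axis, so I = ΣĪ (holes subtracted) = 273 035 mm⁴.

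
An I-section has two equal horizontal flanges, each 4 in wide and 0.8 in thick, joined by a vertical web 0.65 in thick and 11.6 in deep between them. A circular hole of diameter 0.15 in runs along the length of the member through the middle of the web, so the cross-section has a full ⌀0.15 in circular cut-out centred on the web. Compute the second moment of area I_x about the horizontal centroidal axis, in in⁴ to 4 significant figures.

Break the section into simple shapes (no overlaps), measuring from the bottom-left corner of the bounding box.
Bottom flange: 4 × 0.8, A = 3.2 in², y = 0.4 in, Ī = 0.170667 in⁴.
Web: 0.65 × 11.6, A = 7.54 in², y = 6.6 in, Ī = 84.5485 in⁴.
Top flange: 4 × 0.8, A = 3.2 in², y = 12.8 in, Ī = 0.170667 in⁴.
Hole (subtracted): ⌀0.15, A = 0.0176715 in², y = 6.6 in, Ī = 0.0000248505 in⁴.
By symmetry the centroid is at mid-height, ȳ = 6.6 in.
Transfer each piece to the horizontal centroidal axis using Ī + A·d² with d = y − 6.6:
  bottom flange: d = -6.2 in → contributes +123.179 in⁴
  web: d = 0 in → contributes +84.5485 in⁴
  top flange: d = 6.2 in → contributes +123.179 in⁴
  hole: d = 0 in → contributes −0.0000248505 in⁴
Total I = 330.906 in⁴.

I_x ≈ 330.9 in⁴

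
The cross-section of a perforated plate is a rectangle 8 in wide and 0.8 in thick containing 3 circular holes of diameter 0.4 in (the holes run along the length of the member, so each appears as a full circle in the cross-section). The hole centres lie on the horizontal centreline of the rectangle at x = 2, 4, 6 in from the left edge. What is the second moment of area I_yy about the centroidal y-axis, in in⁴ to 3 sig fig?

I_yy ≈ 33.1 in⁴

Decompose the section into non-overlapping parts with the origin at the bottom-left of its bounding rectangle.
Plate: 8 × 0.8, A = 6.4 in², x = 4 in, Ī = 34.133 in⁴.
Hole 1 (subtracted): ⌀0.4, A = 0.12566 in², x = 2 in, Ī = 0.0012566 in⁴.
Hole 2 (subtracted): ⌀0.4, A = 0.12566 in², x = 4 in, Ī = 0.0012566 in⁴.
Hole 3 (subtracted): ⌀0.4, A = 0.12566 in², x = 6 in, Ī = 0.0012566 in⁴.
By symmetry the centroid is at mid-width, x̄ = 4 in.
Transfer each piece to the centroidal y-axis using Ī + A·d² with d = x − 4:
  plate: d = 0 in → contributes +34.133 in⁴
  hole 1: d = -2 in → contributes −0.50391 in⁴
  hole 2: d = 0 in → contributes −0.0012566 in⁴
  hole 3: d = 2 in → contributes −0.50391 in⁴
Total I = 33.124 in⁴.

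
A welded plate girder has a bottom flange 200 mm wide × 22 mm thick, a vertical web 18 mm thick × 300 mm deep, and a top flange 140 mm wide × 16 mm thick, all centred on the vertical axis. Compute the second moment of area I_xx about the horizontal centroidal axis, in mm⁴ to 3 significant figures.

I_xx ≈ 2.00 × 10⁸ mm⁴

Decompose the section into non-overlapping parts with the origin at the bottom-left of its bounding rectangle.
Bottom plate: 200 × 22, A = 4 400 mm², y = 11 mm, Ī = 177 467 mm⁴.
Web plate: 18 × 300, A = 5 400 mm², y = 172 mm, Ī = 40 500 000 mm⁴.
Top plate: 140 × 16, A = 2 240 mm², y = 330 mm, Ī = 47 787 mm⁴.
Centroid: ȳ = ΣA·y / ΣA = 142.56 mm.
Transfer each piece to the horizontal centroidal axis using Ī + A·d² with d = y − 142.56:
  bottom plate: d = -131.56 mm → contributes +76 330 661 mm⁴
  web plate: d = 29.442 mm → contributes +45 180 845 mm⁴
  top plate: d = 187.44 mm → contributes +78 748 957 mm⁴
Total I = 200 260 463 mm⁴.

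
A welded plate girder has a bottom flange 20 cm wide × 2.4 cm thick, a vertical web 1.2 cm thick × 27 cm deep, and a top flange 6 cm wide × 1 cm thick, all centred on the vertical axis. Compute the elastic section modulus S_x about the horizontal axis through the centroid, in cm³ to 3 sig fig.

Treat the section as a set of non-overlapping primitives; coordinates are from the bounding-box lower-left.
Bottom plate: 20 × 2.4, A = 48 cm², y = 1.2 cm, Ī = 23.04 cm⁴.
Web plate: 1.2 × 27, A = 32.4 cm², y = 15.9 cm, Ī = 1968.3 cm⁴.
Top plate: 6 × 1, A = 6 cm², y = 29.9 cm, Ī = 0.5 cm⁴.
Centroid: ȳ = ΣA·y / ΣA = 8.7056 cm.
Transfer each piece to the horizontal axis through the centroid using Ī + A·d² with d = y − 8.7056:
  bottom plate: d = -7.5056 cm → contributes +2 727 cm⁴
  web plate: d = 7.1944 cm → contributes +3645.3 cm⁴
  top plate: d = 21.194 cm → contributes +2695.7 cm⁴
Total I = 9068.1 cm⁴.
Extreme fibre distance c = 21.694 cm; S = I/c = 417.99 cm³.

S_x ≈ 418 cm³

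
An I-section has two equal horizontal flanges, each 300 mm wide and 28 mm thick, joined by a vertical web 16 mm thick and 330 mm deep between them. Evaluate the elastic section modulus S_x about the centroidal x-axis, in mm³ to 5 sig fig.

S_x ≈ 3.0430 × 10⁶ mm³

Decompose the section into non-overlapping parts with the origin at the bottom-left of its bounding rectangle.
Bottom flange: 300 × 28, A = 8 400 mm², y = 14 mm, Ī = 548 800 mm⁴.
Web: 16 × 330, A = 5 280 mm², y = 193 mm, Ī = 47 916 000 mm⁴.
Top flange: 300 × 28, A = 8 400 mm², y = 372 mm, Ī = 548 800 mm⁴.
By symmetry the centroid is at mid-height, ȳ = 193 mm.
Transfer each piece to the centroidal x-axis using Ī + A·d² with d = y − 193:
  bottom flange: d = -179 mm → contributes +269 693 200 mm⁴
  web: d = 0 mm → contributes +47 916 000 mm⁴
  top flange: d = 179 mm → contributes +269 693 200 mm⁴
Total I = 587 302 400 mm⁴.
Extreme fibre distance c = 193 mm; S = I/c = 3 043 018 mm³.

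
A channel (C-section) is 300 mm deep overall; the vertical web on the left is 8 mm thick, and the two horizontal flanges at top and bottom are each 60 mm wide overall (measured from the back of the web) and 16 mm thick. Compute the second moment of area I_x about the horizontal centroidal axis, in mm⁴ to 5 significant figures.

I_x ≈ 5.1588 × 10⁷ mm⁴

Split into non-overlapping primitives; take the origin at the lower-left of the bounding box.
Web: 8 × 300, A = 2 400 mm², y = 150 mm, Ī = 18 000 000 mm⁴.
Top flange (beyond web): 52 × 16, A = 832 mm², y = 292 mm, Ī = 17749.33 mm⁴.
Bottom flange (beyond web): 52 × 16, A = 832 mm², y = 8 mm, Ī = 17749.33 mm⁴.
By symmetry the centroid is at mid-height, ȳ = 150 mm.
Transfer each piece to the horizontal centroidal axis using Ī + A·d² with d = y − 150:
  web: d = 0 mm → contributes +18 000 000 mm⁴
  top flange (beyond web): d = 142 mm → contributes +16 794 197 mm⁴
  bottom flange (beyond web): d = -142 mm → contributes +16 794 197 mm⁴
Total I = 51 588 395 mm⁴.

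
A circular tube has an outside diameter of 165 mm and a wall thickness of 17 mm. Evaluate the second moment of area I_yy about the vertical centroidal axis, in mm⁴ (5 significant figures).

Treat the section as a set of non-overlapping primitives; coordinates are from the bounding-box lower-left.
Outer circle: ⌀165, A = 21382.46 mm², x = 82.5 mm, Ī = 36 383 601 mm⁴.
Bore (subtracted): ⌀131, A = 13478.22 mm², x = 82.5 mm, Ī = 14 456 231 mm⁴.
By symmetry the centroid is at mid-width, x̄ = 82.5 mm.
All pieces are centred on the vertical centroidal axis, so I = ΣĪ (holes subtracted) = 21 927 370 mm⁴.

I_yy ≈ 2.1927 × 10⁷ mm⁴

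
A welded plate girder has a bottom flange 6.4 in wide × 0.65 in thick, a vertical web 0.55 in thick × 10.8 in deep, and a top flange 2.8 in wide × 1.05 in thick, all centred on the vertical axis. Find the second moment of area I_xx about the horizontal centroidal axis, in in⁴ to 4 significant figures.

Treat the section as a set of non-overlapping primitives; coordinates are from the bounding-box lower-left.
Bottom plate: 6.4 × 0.65, A = 4.16 in², y = 0.325 in, Ī = 0.146467 in⁴.
Web plate: 0.55 × 10.8, A = 5.94 in², y = 6.05 in, Ī = 57.7368 in⁴.
Top plate: 2.8 × 1.05, A = 2.94 in², y = 11.975 in, Ī = 0.270113 in⁴.
Centroid: ȳ = ΣA·y / ΣA = 5.55947 in.
Transfer each piece to the horizontal centroidal axis using Ī + A·d² with d = y − 5.55947:
  bottom plate: d = -5.23447 in → contributes +114.129 in⁴
  web plate: d = 0.490529 in → contributes +59.1661 in⁴
  top plate: d = 6.41553 in → contributes +121.278 in⁴
Total I = 294.573 in⁴.

I_xx ≈ 294.6 in⁴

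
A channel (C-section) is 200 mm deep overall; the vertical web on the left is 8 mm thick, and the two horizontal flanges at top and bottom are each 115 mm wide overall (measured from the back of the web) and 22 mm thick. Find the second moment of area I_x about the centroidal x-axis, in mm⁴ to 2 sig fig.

I_x ≈ 4.3 × 10⁷ mm⁴

Treat the section as a set of non-overlapping primitives; coordinates are from the bounding-box lower-left.
Web: 8 × 200, A = 1 600 mm², y = 100 mm, Ī = 5 333 333 mm⁴.
Top flange (beyond web): 107 × 22, A = 2 354 mm², y = 189 mm, Ī = 94 945 mm⁴.
Bottom flange (beyond web): 107 × 22, A = 2 354 mm², y = 11 mm, Ī = 94 945 mm⁴.
By symmetry the centroid is at mid-height, ȳ = 100 mm.
Transfer each piece to the centroidal x-axis using Ī + A·d² with d = y − 100:
  web: d = 0 mm → contributes +5 333 333 mm⁴
  top flange (beyond web): d = 89 mm → contributes +18 740 979 mm⁴
  bottom flange (beyond web): d = -89 mm → contributes +18 740 979 mm⁴
Total I = 42 815 291 mm⁴.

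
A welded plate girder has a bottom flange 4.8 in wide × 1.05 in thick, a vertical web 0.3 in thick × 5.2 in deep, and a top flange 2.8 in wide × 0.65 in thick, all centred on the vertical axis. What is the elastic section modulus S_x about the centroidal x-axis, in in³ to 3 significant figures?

Split into non-overlapping primitives; take the origin at the lower-left of the bounding box.
Bottom plate: 4.8 × 1.05, A = 5.04 in², y = 0.525 in, Ī = 0.46305 in⁴.
Web plate: 0.3 × 5.2, A = 1.56 in², y = 3.65 in, Ī = 3.5152 in⁴.
Top plate: 2.8 × 0.65, A = 1.82 in², y = 6.575 in, Ī = 0.064079 in⁴.
Centroid: ȳ = ΣA·y / ΣA = 2.4117 in.
Transfer each piece to the centroidal x-axis using Ī + A·d² with d = y − 2.4117:
  bottom plate: d = -1.8867 in → contributes +18.404 in⁴
  web plate: d = 1.2383 in → contributes +5.9073 in⁴
  top plate: d = 4.1633 in → contributes +31.61 in⁴
Total I = 55.921 in⁴.
Extreme fibre distance c = 4.4883 in; S = I/c = 12.459 in³.

S_x ≈ 12.5 in³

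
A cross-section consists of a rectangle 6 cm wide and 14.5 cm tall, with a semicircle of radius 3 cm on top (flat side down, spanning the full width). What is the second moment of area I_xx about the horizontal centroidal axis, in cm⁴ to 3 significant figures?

I_xx ≈ 2420 cm⁴

Split into non-overlapping primitives; take the origin at the lower-left of the bounding box.
Rectangular body: 6 × 14.5, A = 87 cm², y = 7.25 cm, Ī = 1524.3 cm⁴.
Semicircular cap: semicircle r = 3, A = 14.137 cm², y = 15.773 cm, Ī = 8.8903 cm⁴.
Centroid: ȳ = ΣA·y / ΣA = 8.4414 cm.
Transfer each piece to the horizontal centroidal axis using Ī + A·d² with d = y − 8.4414:
  rectangular body: d = -1.1914 cm → contributes +1647.8 cm⁴
  semicircular cap: d = 7.3318 cm → contributes +768.85 cm⁴
Total I = 2416.6 cm⁴.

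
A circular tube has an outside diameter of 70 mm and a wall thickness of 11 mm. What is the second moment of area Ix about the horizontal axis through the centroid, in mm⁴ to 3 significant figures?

Decompose the section into non-overlapping parts with the origin at the bottom-left of its bounding rectangle.
Outer circle: ⌀70, A = 3848.5 mm², y = 35 mm, Ī = 1 178 588 mm⁴.
Bore (subtracted): ⌀48, A = 1809.6 mm², y = 35 mm, Ī = 260 576 mm⁴.
By symmetry the centroid is at mid-height, ȳ = 35 mm.
All pieces are centred on the horizontal axis through the centroid, so I = ΣĪ (holes subtracted) = 918 012 mm⁴.

Ix ≈ 9.18 × 10⁵ mm⁴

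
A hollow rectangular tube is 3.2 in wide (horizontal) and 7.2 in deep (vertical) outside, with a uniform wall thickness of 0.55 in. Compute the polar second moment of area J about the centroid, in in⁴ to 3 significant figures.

J ≈ 74.8 in⁴

Decompose the section into non-overlapping parts with the origin at the bottom-left of its bounding rectangle.
Outer rectangle: 3.2 × 7.2, A = 23.04 in², y = 3.6 in, Ī = 99.533 in⁴.
Inner void (subtracted): 2.1 × 6.1, A = 12.81 in², y = 3.6 in, Ī = 39.722 in⁴.
By symmetry the centroid is at mid-height, ȳ = 3.6 in.
All pieces are centred on the centroidal x-axis, so I = ΣĪ (holes subtracted) = 59.811 in⁴.
Repeating about the centroidal y-axis gives I_y = 14.953 in⁴.
Polar second moment: J = I_x + I_y = 74.764 in⁴.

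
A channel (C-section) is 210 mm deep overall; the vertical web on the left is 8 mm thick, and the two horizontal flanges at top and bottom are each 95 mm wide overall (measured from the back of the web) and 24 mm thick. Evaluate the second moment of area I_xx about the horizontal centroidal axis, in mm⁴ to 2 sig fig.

I_xx ≈ 4.2 × 10⁷ mm⁴

Treat the section as a set of non-overlapping primitives; coordinates are from the bounding-box lower-left.
Web: 8 × 210, A = 1 680 mm², y = 105 mm, Ī = 6 174 000 mm⁴.
Top flange (beyond web): 87 × 24, A = 2 088 mm², y = 198 mm, Ī = 100 224 mm⁴.
Bottom flange (beyond web): 87 × 24, A = 2 088 mm², y = 12 mm, Ī = 100 224 mm⁴.
By symmetry the centroid is at mid-height, ȳ = 105 mm.
Transfer each piece to the horizontal centroidal axis using Ī + A·d² with d = y − 105:
  web: d = 0 mm → contributes +6 174 000 mm⁴
  top flange (beyond web): d = 93 mm → contributes +18 159 336 mm⁴
  bottom flange (beyond web): d = -93 mm → contributes +18 159 336 mm⁴
Total I = 42 492 672 mm⁴.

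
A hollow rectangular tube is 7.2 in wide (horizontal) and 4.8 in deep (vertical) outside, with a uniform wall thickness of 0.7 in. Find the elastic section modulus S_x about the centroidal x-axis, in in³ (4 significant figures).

S_x ≈ 19.73 in³

Treat the section as a set of non-overlapping primitives; coordinates are from the bounding-box lower-left.
Outer rectangle: 7.2 × 4.8, A = 34.56 in², y = 2.4 in, Ī = 66.3552 in⁴.
Inner void (subtracted): 5.8 × 3.4, A = 19.72 in², y = 2.4 in, Ī = 18.9969 in⁴.
By symmetry the centroid is at mid-height, ȳ = 2.4 in.
All pieces are centred on the centroidal x-axis, so I = ΣĪ (holes subtracted) = 47.3583 in⁴.
Extreme fibre distance c = 2.4 in; S = I/c = 19.7326 in³.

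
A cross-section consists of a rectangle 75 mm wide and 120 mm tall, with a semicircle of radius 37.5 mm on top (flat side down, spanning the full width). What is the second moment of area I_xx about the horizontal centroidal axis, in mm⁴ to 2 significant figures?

Treat the section as a set of non-overlapping primitives; coordinates are from the bounding-box lower-left.
Rectangular body: 75 × 120, A = 9 000 mm², y = 60 mm, Ī = 10 800 000 mm⁴.
Semicircular cap: semicircle r = 37.5, A = 2 209 mm², y = 135.9 mm, Ī = 217 049 mm⁴.
Centroid: ȳ = ΣA·y / ΣA = 74.96 mm.
Transfer each piece to the horizontal centroidal axis using Ī + A·d² with d = y − 74.96:
  rectangular body: d = -14.96 mm → contributes +12 814 372 mm⁴
  semicircular cap: d = 60.95 mm → contributes +8 424 339 mm⁴
Total I = 21 238 711 mm⁴.

I_xx ≈ 2.1 × 10⁷ mm⁴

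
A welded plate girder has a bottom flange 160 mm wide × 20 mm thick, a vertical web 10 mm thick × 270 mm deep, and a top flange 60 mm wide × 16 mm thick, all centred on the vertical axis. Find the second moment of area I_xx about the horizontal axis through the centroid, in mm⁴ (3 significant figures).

Treat the section as a set of non-overlapping primitives; coordinates are from the bounding-box lower-left.
Bottom plate: 160 × 20, A = 3 200 mm², y = 10 mm, Ī = 106 667 mm⁴.
Web plate: 10 × 270, A = 2 700 mm², y = 155 mm, Ī = 16 402 500 mm⁴.
Top plate: 60 × 16, A = 960 mm², y = 298 mm, Ī = 20 480 mm⁴.
Centroid: ȳ = ΣA·y / ΣA = 107.37 mm.
Transfer each piece to the horizontal axis through the centroid using Ī + A·d² with d = y − 107.37:
  bottom plate: d = -97.373 mm → contributes +30 447 581 mm⁴
  web plate: d = 47.627 mm → contributes +22 526 948 mm⁴
  top plate: d = 190.63 mm → contributes +34 905 522 mm⁴
Total I = 87 880 051 mm⁴.

I_xx ≈ 8.79 × 10⁷ mm⁴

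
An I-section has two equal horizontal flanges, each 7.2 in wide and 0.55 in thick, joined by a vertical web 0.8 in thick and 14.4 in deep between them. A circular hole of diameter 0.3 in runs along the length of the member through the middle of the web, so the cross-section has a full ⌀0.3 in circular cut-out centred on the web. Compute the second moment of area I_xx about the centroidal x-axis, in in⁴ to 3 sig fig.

I_xx ≈ 642 in⁴

Decompose the section into non-overlapping parts with the origin at the bottom-left of its bounding rectangle.
Bottom flange: 7.2 × 0.55, A = 3.96 in², y = 0.275 in, Ī = 0.099825 in⁴.
Web: 0.8 × 14.4, A = 11.52 in², y = 7.75 in, Ī = 199.07 in⁴.
Top flange: 7.2 × 0.55, A = 3.96 in², y = 15.225 in, Ī = 0.099825 in⁴.
Hole (subtracted): ⌀0.3, A = 0.070686 in², y = 7.75 in, Ī = 0.00039761 in⁴.
By symmetry the centroid is at mid-height, ȳ = 7.75 in.
Transfer each piece to the centroidal x-axis using Ī + A·d² with d = y − 7.75:
  bottom flange: d = -7.475 in → contributes +221.37 in⁴
  web: d = 0 in → contributes +199.07 in⁴
  top flange: d = 7.475 in → contributes +221.37 in⁴
  hole: d = 0 in → contributes −0.00039761 in⁴
Total I = 641.8 in⁴.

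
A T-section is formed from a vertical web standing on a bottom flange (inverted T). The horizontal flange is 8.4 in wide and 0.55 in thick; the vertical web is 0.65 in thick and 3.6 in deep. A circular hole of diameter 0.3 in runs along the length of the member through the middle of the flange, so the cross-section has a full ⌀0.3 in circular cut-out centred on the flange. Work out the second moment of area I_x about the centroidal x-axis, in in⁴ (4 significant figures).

Break the section into simple shapes (no overlaps), measuring from the bottom-left corner of the bounding box.
Flange: 8.4 × 0.55, A = 4.62 in², y = 0.275 in, Ī = 0.116463 in⁴.
Web: 0.65 × 3.6, A = 2.34 in², y = 2.35 in, Ī = 2.5272 in⁴.
Hole (subtracted): ⌀0.3, A = 0.0706858 in², y = 0.275 in, Ī = 0.000397608 in⁴.
Centroid: ȳ = ΣA·y / ΣA = 0.979787 in.
Transfer each piece to the centroidal x-axis using Ī + A·d² with d = y − 0.979787:
  flange: d = -0.704787 in → contributes +2.41133 in⁴
  web: d = 1.37021 in → contributes +6.92051 in⁴
  hole: d = -0.704787 in → contributes −0.035509 in⁴
Total I = 9.29633 in⁴.

I_x ≈ 9.296 in⁴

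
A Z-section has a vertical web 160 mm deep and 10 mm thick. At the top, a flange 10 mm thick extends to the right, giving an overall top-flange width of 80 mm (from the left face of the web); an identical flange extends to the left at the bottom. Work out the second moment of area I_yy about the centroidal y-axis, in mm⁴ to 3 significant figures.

Split into non-overlapping primitives; take the origin at the lower-left of the bounding box.
Web: 10 × 160, A = 1 600 mm², x = 75 mm, Ī = 13 333 mm⁴.
Top flange (beyond web): 70 × 10, A = 700 mm², x = 115 mm, Ī = 285 833 mm⁴.
Bottom flange (beyond web): 70 × 10, A = 700 mm², x = 35 mm, Ī = 285 833 mm⁴.
Centroid: x̄ = ΣA·x / ΣA = 75 mm.
Transfer each piece to the centroidal y-axis using Ī + A·d² with d = x − 75:
  web: d = 0 mm → contributes +13 333 mm⁴
  top flange (beyond web): d = 40 mm → contributes +1 405 833 mm⁴
  bottom flange (beyond web): d = -40 mm → contributes +1 405 833 mm⁴
Total I = 2 825 000 mm⁴.

I_yy ≈ 2.83 × 10⁶ mm⁴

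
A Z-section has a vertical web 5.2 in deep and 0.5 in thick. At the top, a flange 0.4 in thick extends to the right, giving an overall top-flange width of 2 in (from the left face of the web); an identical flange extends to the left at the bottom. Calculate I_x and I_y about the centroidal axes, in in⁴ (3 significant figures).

Treat the section as a set of non-overlapping primitives; coordinates are from the bounding-box lower-left.
Web: 0.5 × 5.2, A = 2.6 in², y = 2.6 in, Ī = 5.8587 in⁴.
Top flange (beyond web): 1.5 × 0.4, A = 0.6 in², y = 5 in, Ī = 0.008 in⁴.
Bottom flange (beyond web): 1.5 × 0.4, A = 0.6 in², y = 0.2 in, Ī = 0.008 in⁴.
Centroid: ȳ = ΣA·y / ΣA = 2.6 in.
Transfer each piece to the centroidal x-axis using Ī + A·d² with d = y − 2.6:
  web: d = 0 in → contributes +5.8587 in⁴
  top flange (beyond web): d = 2.4 in → contributes +3.464 in⁴
  bottom flange (beyond web): d = -2.4 in → contributes +3.464 in⁴
Total I = 12.787 in⁴.
For the y-axis: x̄ = 1.75 in.
Repeating about the centroidal y-axis gives I_y = 1.4792 in⁴.

I_x ≈ 12.8 in⁴, I_y ≈ 1.48 in⁴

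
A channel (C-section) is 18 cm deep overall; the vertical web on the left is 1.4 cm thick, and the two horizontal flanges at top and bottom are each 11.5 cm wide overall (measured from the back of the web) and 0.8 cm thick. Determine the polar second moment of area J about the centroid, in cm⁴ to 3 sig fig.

Decompose the section into non-overlapping parts with the origin at the bottom-left of its bounding rectangle.
Web: 1.4 × 18, A = 25.2 cm², y = 9 cm, Ī = 680.4 cm⁴.
Top flange (beyond web): 10.1 × 0.8, A = 8.08 cm², y = 17.6 cm, Ī = 0.43093 cm⁴.
Bottom flange (beyond web): 10.1 × 0.8, A = 8.08 cm², y = 0.4 cm, Ī = 0.43093 cm⁴.
By symmetry the centroid is at mid-height, ȳ = 9 cm.
Transfer each piece to the centroidal x-axis using Ī + A·d² with d = y − 9:
  web: d = 0 cm → contributes +680.4 cm⁴
  top flange (beyond web): d = 8.6 cm → contributes +598.03 cm⁴
  bottom flange (beyond web): d = -8.6 cm → contributes +598.03 cm⁴
Total I = 1876.5 cm⁴.
For the y-axis: x̄ = 2.9466 cm.
Repeating about the centroidal y-axis gives I_y = 467.02 cm⁴.
Polar second moment: J = I_x + I_y = 2343.5 cm⁴.

J ≈ 2340 cm⁴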